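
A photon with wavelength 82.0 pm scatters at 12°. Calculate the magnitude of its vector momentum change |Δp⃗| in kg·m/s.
1.6888e-24 kg·m/s

Photon momentum magnitude is p = h/λ.

Initial momentum:
p₀ = h/λ = 6.6261e-34/8.2000e-11 = 8.0806e-24 kg·m/s

After scattering:
λ' = λ + Δλ = 82.0 + 0.0530 = 82.0530 pm
p' = h/λ' = 6.6261e-34/8.2053e-11 = 8.0754e-24 kg·m/s

Momentum is a vector; the scattered photon's direction makes angle θ = 12° with the incident direction. The magnitude of the vector change Δp⃗ = p⃗₀ − p⃗' is found from the law of cosines:
|Δp⃗|² = p₀² + p'² − 2p₀p'cos θ
|Δp⃗|² = (8.0806e-24)² + (8.0754e-24)² − 2·8.0806e-24·8.0754e-24·cos(12°)
|Δp⃗| = 1.6888e-24 kg·m/s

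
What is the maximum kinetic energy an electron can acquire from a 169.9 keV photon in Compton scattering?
67.8562 keV

Maximum energy transfer occurs at θ = 180° (backscattering).

Initial photon: E₀ = 169.9 keV → λ₀ = 7.2975 pm

Maximum Compton shift (at 180°):
Δλ_max = 2λ_C = 2 × 2.4263 = 4.8526 pm

Final wavelength:
λ' = 7.2975 + 4.8526 = 12.1501 pm

Minimum photon energy (maximum energy to electron):
E'_min = hc/λ' = 102.0438 keV

Maximum electron kinetic energy:
K_max = E₀ - E'_min = 169.9000 - 102.0438 = 67.8562 keV

(Intermediate values are shown rounded; full precision is carried through to the final answer.)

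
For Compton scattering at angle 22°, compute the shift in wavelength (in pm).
0.1767 pm

Using the Compton scattering formula:
Δλ = λ_C(1 - cos θ)

where λ_C = h/(m_e·c) ≈ 2.4263 pm is the Compton wavelength of an electron.

For θ = 22°:
cos(22°) = 0.9272
1 - cos(22°) = 0.0728

Δλ = 2.4263 × 0.0728
Δλ = 0.1767 pm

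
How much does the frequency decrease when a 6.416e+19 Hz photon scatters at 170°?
3.256e+19 Hz (decrease)

Convert frequency to wavelength (c = 299792458 m/s):
λ₀ = c/f₀ = 299792458/6.416e+19 = 4.6725757e-12 m = 4.6726 pm

Calculate Compton shift:
Δλ = λ_C(1 - cos(170°)) = 4.8158 pm

Final wavelength:
λ' = λ₀ + Δλ = 4.6726 + 4.8158 = 9.4883 pm

Final frequency:
f' = c/λ' = 299792458/9.4883351e-12 = 3.1595897e+19 Hz

Frequency shift (decrease):
Δf = f₀ - f' = 6.416e+19 - 3.1595897e+19 = 3.256e+19 Hz

(Intermediate values are shown rounded; full precision is carried through to the final answer.)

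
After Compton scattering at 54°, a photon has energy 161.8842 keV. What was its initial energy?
186.1999 keV

Convert final energy to wavelength (hc ≈ 1239.842 keV·pm):
λ' = hc/E' = 1239.842 / 161.8842 = 7.6588 pm

Calculate the Compton shift:
Δλ = λ_C(1 - cos(54°))
Δλ = 2.4263 × (1 - cos(54°))
Δλ = 1.0002 pm

Initial wavelength:
λ = λ' - Δλ = 7.6588 - 1.0002 = 6.6587 pm

Initial energy:
E = hc/λ = 1239.842 / 6.6587 = 186.1999 keV

(Intermediate values are shown rounded; full precision is carried through to the final answer.)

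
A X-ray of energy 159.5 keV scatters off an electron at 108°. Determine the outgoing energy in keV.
113.2339 keV

First convert energy to wavelength:
λ = hc/E, with hc ≈ 1239.842 keV·pm (i.e. 1239.842 eV·nm)

For E = 159.5 keV = 159500 eV:
λ = 1239.842 keV·pm / 159.5 keV
λ = 7.7733 pm

Calculate the Compton shift:
Δλ = λ_C(1 - cos(108°)) = 2.4263 × 1.3090
Δλ = 3.1761 pm

Final wavelength:
λ' = 7.7733 + 3.1761 = 10.9494 pm

Final energy:
E' = hc/λ' = 1239.842 / 10.9494 = 113.2339 keV

(Intermediate values are shown rounded; full precision is carried through to the final answer.)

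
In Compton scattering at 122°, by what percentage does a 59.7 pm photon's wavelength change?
6.2179%

Calculate the Compton shift:
Δλ = λ_C(1 - cos(122°))
Δλ = 2.4263 × (1 - cos(122°))
Δλ = 2.4263 × 1.5299
Δλ = 3.7121 pm

Percentage change:
(Δλ/λ₀) × 100 = (3.7121/59.7) × 100
= 6.2179%

(Intermediate values are shown rounded; full precision is carried through to the final answer.)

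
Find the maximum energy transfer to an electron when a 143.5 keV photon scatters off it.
51.6097 keV

Maximum energy transfer occurs at θ = 180° (backscattering).

Initial photon: E₀ = 143.5 keV → λ₀ = 8.6400 pm

Maximum Compton shift (at 180°):
Δλ_max = 2λ_C = 2 × 2.4263 = 4.8526 pm

Final wavelength:
λ' = 8.6400 + 4.8526 = 13.4926 pm

Minimum photon energy (maximum energy to electron):
E'_min = hc/λ' = 91.8903 keV

Maximum electron kinetic energy:
K_max = E₀ - E'_min = 143.5000 - 91.8903 = 51.6097 keV

(Intermediate values are shown rounded; full precision is carried through to the final answer.)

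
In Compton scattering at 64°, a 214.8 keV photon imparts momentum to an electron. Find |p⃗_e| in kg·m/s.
1.1161e-22 kg·m/s

The electron is initially at rest, so by conservation of momentum:
p⃗_e = p⃗₀ − p⃗'  (incident photon momentum minus scattered photon momentum)

Photon momentum magnitudes (p = h/λ = E/c):
λ₀ = hc/E₀ = 5.7721 pm → p₀ = h/λ₀ = 1.1480e-22 kg·m/s
Δλ = λ_C(1 − cos 64°) = 1.3627 pm
λ' = 7.1348 pm → p' = h/λ' = 9.2870e-23 kg·m/s

The scattered photon makes angle θ = 64° with the incident direction, so by the law of cosines:
|p⃗_e|² = p₀² + p'² − 2p₀p'cos θ
|p⃗_e|² = (1.1480e-22)² + (9.2870e-23)² − 2·1.1480e-22·9.2870e-23·cos(64°)
|p⃗_e| = 1.1161e-22 kg·m/s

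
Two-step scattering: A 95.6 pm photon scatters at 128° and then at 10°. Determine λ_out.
99.5570 pm

Apply Compton shift twice:

First scattering at θ₁ = 128°:
Δλ₁ = λ_C(1 - cos(128°))
Δλ₁ = 2.4263 × 1.6157
Δλ₁ = 3.9201 pm

After first scattering:
λ₁ = 95.6 + 3.9201 = 99.5201 pm

Second scattering at θ₂ = 10°:
Δλ₂ = λ_C(1 - cos(10°))
Δλ₂ = 2.4263 × 0.0152
Δλ₂ = 0.0369 pm

Final wavelength:
λ₂ = 99.5201 + 0.0369 = 99.5570 pm

Total shift: Δλ_total = 3.9201 + 0.0369 = 3.9570 pm

(Intermediate values are shown rounded; full precision is carried through to the final answer.)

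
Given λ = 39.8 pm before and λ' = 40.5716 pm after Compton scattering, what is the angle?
47.00°

First find the wavelength shift:
Δλ = λ' - λ = 40.5716 - 39.8 = 0.7716 pm

Using Δλ = λ_C(1 - cos θ), with λ_C = h/(m_e·c) ≈ 2.42631024 pm:
cos θ = 1 - Δλ/λ_C
cos θ = 1 - 0.7716/2.42631024
cos θ = 0.681986

θ = arccos(0.681986)
θ = 47.00°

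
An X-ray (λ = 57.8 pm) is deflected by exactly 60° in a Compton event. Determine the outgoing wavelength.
59.0132 pm

Using the Compton formula: λ' = λ + λ_C(1 − cos θ)

For θ = 60°, cos θ = 1/2 (exact) = 0.5000, so:
1 − cos 60° = 1 − (1/2) = 0.5000

Δλ = λ_C × 0.5000 = 2.4263 × 0.5000 = 1.2132 pm

λ' = 57.8 + 1.2132 = 59.0132 pm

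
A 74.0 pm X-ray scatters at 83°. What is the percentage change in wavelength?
2.8792%

Calculate the Compton shift:
Δλ = λ_C(1 - cos(83°))
Δλ = 2.4263 × (1 - cos(83°))
Δλ = 2.4263 × 0.8781
Δλ = 2.1306 pm

Percentage change:
(Δλ/λ₀) × 100 = (2.1306/74.0) × 100
= 2.8792%

(Intermediate values are shown rounded; full precision is carried through to the final answer.)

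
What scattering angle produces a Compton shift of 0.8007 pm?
47.93°

From the Compton formula Δλ = λ_C(1 - cos θ), we can solve for θ:

cos θ = 1 - Δλ/λ_C

Given:
- Δλ = 0.8007 pm
- λ_C = h/(m_e·c) ≈ 2.42631024 pm

cos θ = 1 - 0.8007/2.42631024
cos θ = 1 - 0.330007
cos θ = 0.669993

θ = arccos(0.669993)
θ = 47.93°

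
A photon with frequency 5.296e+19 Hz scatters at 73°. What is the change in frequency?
1.232e+19 Hz (decrease)

Convert frequency to wavelength (c = 299792458 m/s):
λ₀ = c/f₀ = 299792458/5.296e+19 = 5.6607337e-12 m = 5.6607 pm

Calculate Compton shift:
Δλ = λ_C(1 - cos(73°)) = 1.7169 pm

Final wavelength:
λ' = λ₀ + Δλ = 5.6607 + 1.7169 = 7.3777 pm

Final frequency:
f' = c/λ' = 299792458/7.3776595e-12 = 4.0635171e+19 Hz

Frequency shift (decrease):
Δf = f₀ - f' = 5.296e+19 - 4.0635171e+19 = 1.232e+19 Hz

(Intermediate values are shown rounded; full precision is carried through to the final answer.)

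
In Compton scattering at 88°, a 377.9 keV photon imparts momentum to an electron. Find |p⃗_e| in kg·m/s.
2.3025e-22 kg·m/s

The electron is initially at rest, so by conservation of momentum:
p⃗_e = p⃗₀ − p⃗'  (incident photon momentum minus scattered photon momentum)

Photon momentum magnitudes (p = h/λ = E/c):
λ₀ = hc/E₀ = 3.2809 pm → p₀ = h/λ₀ = 2.0196e-22 kg·m/s
Δλ = λ_C(1 − cos 88°) = 2.3416 pm
λ' = 5.6225 pm → p' = h/λ' = 1.1785e-22 kg·m/s

The scattered photon makes angle θ = 88° with the incident direction, so by the law of cosines:
|p⃗_e|² = p₀² + p'² − 2p₀p'cos θ
|p⃗_e|² = (2.0196e-22)² + (1.1785e-22)² − 2·2.0196e-22·1.1785e-22·cos(88°)
|p⃗_e| = 2.3025e-22 kg·m/s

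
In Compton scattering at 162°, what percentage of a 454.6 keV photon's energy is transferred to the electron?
0.6345 (or 63.45%)

Calculate initial and final photon energies:

Initial: E₀ = 454.6 keV → λ₀ = 2.7273 pm
Compton shift: Δλ = 4.7339 pm
Final wavelength: λ' = 7.4612 pm
Final energy: E' = 166.1721 keV

Fractional energy loss:
(E₀ - E')/E₀ = (454.6000 - 166.1721)/454.6000
= 288.4279/454.6000
= 0.6345
= 63.45%

(Intermediate values are shown rounded; full precision is carried through to the final answer.)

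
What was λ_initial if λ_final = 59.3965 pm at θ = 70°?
57.8000 pm

From λ' = λ + Δλ, we have λ = λ' - Δλ

First calculate the Compton shift:
Δλ = λ_C(1 - cos θ)
Δλ = 2.4263 × (1 - cos(70°))
Δλ = 2.4263 × 0.6580
Δλ = 1.5965 pm

Initial wavelength:
λ = λ' - Δλ
λ = 59.3965 - 1.5965
λ = 57.8000 pm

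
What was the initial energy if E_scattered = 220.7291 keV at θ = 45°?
252.6999 keV

Convert final energy to wavelength (hc ≈ 1239.842 keV·pm):
λ' = hc/E' = 1239.842 / 220.7291 = 5.6170 pm

Calculate the Compton shift:
Δλ = λ_C(1 - cos(45°))
Δλ = 2.4263 × (1 - cos(45°))
Δλ = 0.7106 pm

Initial wavelength:
λ = λ' - Δλ = 5.6170 - 0.7106 = 4.9064 pm

Initial energy:
E = hc/λ = 1239.842 / 4.9064 = 252.6999 keV

(Intermediate values are shown rounded; full precision is carried through to the final answer.)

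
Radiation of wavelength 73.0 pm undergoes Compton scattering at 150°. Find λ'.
77.5276 pm

Using the Compton formula: λ' = λ + λ_C(1 − cos θ)

For θ = 150°, cos θ = -√3/2 (exact) ≈ -0.8660, so:
1 − cos 150° = 1 − (-√3/2) ≈ 1.8660

Δλ = λ_C × 1.8660 = 2.4263 × 1.8660 = 4.5276 pm

λ' = 73.0 + 4.5276 = 77.5276 pm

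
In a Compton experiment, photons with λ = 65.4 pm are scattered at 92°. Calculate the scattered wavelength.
67.9110 pm

Using the Compton scattering formula:
λ' = λ + Δλ = λ + λ_C(1 - cos θ)

Given:
- Initial wavelength λ = 65.4 pm
- Scattering angle θ = 92°
- Compton wavelength λ_C ≈ 2.4263 pm

Calculate the shift:
Δλ = 2.4263 × (1 - cos(92°))
Δλ = 2.4263 × 1.0349
Δλ = 2.5110 pm

Final wavelength:
λ' = 65.4 + 2.5110 = 67.9110 pm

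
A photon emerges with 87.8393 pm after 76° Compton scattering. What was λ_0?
86.0000 pm

From λ' = λ + Δλ, we have λ = λ' - Δλ

First calculate the Compton shift:
Δλ = λ_C(1 - cos θ)
Δλ = 2.4263 × (1 - cos(76°))
Δλ = 2.4263 × 0.7581
Δλ = 1.8393 pm

Initial wavelength:
λ = λ' - Δλ
λ = 87.8393 - 1.8393
λ = 86.0000 pm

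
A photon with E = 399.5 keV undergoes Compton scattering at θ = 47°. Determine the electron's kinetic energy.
79.5453 keV

By energy conservation: K_e = E_initial - E_final

First find the scattered photon energy:
Initial wavelength: λ = hc/E = 3.1035 pm
Compton shift: Δλ = λ_C(1 - cos(47°)) = 0.7716 pm
Final wavelength: λ' = 3.1035 + 0.7716 = 3.8751 pm
Final photon energy: E' = hc/λ' = 319.9547 keV

Electron kinetic energy:
K_e = E - E' = 399.5000 - 319.9547 = 79.5453 keV

(Intermediate values are shown rounded; full precision is carried through to the final answer.)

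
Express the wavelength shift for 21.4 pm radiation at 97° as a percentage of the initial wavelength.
12.7196%

Calculate the Compton shift:
Δλ = λ_C(1 - cos(97°))
Δλ = 2.4263 × (1 - cos(97°))
Δλ = 2.4263 × 1.1219
Δλ = 2.7220 pm

Percentage change:
(Δλ/λ₀) × 100 = (2.7220/21.4) × 100
= 12.7196%

(Intermediate values are shown rounded; full precision is carried through to the final answer.)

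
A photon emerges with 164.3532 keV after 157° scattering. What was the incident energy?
429.8999 keV

Convert final energy to wavelength (hc ≈ 1239.842 keV·pm):
λ' = hc/E' = 1239.842 / 164.3532 = 7.5438 pm

Calculate the Compton shift:
Δλ = λ_C(1 - cos(157°))
Δλ = 2.4263 × (1 - cos(157°))
Δλ = 4.6597 pm

Initial wavelength:
λ = λ' - Δλ = 7.5438 - 4.6597 = 2.8840 pm

Initial energy:
E = hc/λ = 1239.842 / 2.8840 = 429.8999 keV

(Intermediate values are shown rounded; full precision is carried through to the final answer.)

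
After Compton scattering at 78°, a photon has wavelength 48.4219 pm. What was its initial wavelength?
46.5000 pm

From λ' = λ + Δλ, we have λ = λ' - Δλ

First calculate the Compton shift:
Δλ = λ_C(1 - cos θ)
Δλ = 2.4263 × (1 - cos(78°))
Δλ = 2.4263 × 0.7921
Δλ = 1.9219 pm

Initial wavelength:
λ = λ' - Δλ
λ = 48.4219 - 1.9219
λ = 46.5000 pm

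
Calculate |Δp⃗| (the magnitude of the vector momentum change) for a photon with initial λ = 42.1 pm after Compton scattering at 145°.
2.8600e-23 kg·m/s

Photon momentum magnitude is p = h/λ.

Initial momentum:
p₀ = h/λ = 6.6261e-34/4.2100e-11 = 1.5739e-23 kg·m/s

After scattering:
λ' = λ + Δλ = 42.1 + 4.4138 = 46.5138 pm
p' = h/λ' = 6.6261e-34/4.6514e-11 = 1.4245e-23 kg·m/s

Momentum is a vector; the scattered photon's direction makes angle θ = 145° with the incident direction. The magnitude of the vector change Δp⃗ = p⃗₀ − p⃗' is found from the law of cosines:
|Δp⃗|² = p₀² + p'² − 2p₀p'cos θ
|Δp⃗|² = (1.5739e-23)² + (1.4245e-23)² − 2·1.5739e-23·1.4245e-23·cos(145°)
|Δp⃗| = 2.8600e-23 kg·m/s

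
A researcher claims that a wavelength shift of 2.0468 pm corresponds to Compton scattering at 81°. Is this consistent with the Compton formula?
Yes, consistent

Calculate the expected shift for θ = 81°:

Δλ_expected = λ_C(1 - cos(81°))
Δλ_expected = 2.4263 × (1 - cos(81°))
Δλ_expected = 2.4263 × 0.8436
Δλ_expected = 2.0468 pm

Given shift: 2.0468 pm
Expected shift: 2.0468 pm
Difference: 0.0000 pm

The values match. This is consistent with Compton scattering at the stated angle.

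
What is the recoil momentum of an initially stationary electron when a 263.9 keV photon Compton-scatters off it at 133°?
2.0027e-22 kg·m/s

The electron is initially at rest, so by conservation of momentum:
p⃗_e = p⃗₀ − p⃗'  (incident photon momentum minus scattered photon momentum)

Photon momentum magnitudes (p = h/λ = E/c):
λ₀ = hc/E₀ = 4.6982 pm → p₀ = h/λ₀ = 1.4104e-22 kg·m/s
Δλ = λ_C(1 − cos 133°) = 4.0810 pm
λ' = 8.7792 pm → p' = h/λ' = 7.5475e-23 kg·m/s

The scattered photon makes angle θ = 133° with the incident direction, so by the law of cosines:
|p⃗_e|² = p₀² + p'² − 2p₀p'cos θ
|p⃗_e|² = (1.4104e-22)² + (7.5475e-23)² − 2·1.4104e-22·7.5475e-23·cos(133°)
|p⃗_e| = 2.0027e-22 kg·m/s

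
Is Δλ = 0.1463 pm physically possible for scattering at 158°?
No, inconsistent

Calculate the expected shift for θ = 158°:

Δλ_expected = λ_C(1 - cos(158°))
Δλ_expected = 2.4263 × (1 - cos(158°))
Δλ_expected = 2.4263 × 1.9272
Δλ_expected = 4.6759 pm

Given shift: 0.1463 pm
Expected shift: 4.6759 pm
Difference: 4.5296 pm

The values do not match. The given shift corresponds to θ ≈ 20.0°, not 158°.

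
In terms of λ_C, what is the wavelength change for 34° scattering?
0.1710 λ_C

The Compton shift formula is:
Δλ = λ_C(1 - cos θ)

Dividing both sides by λ_C:
Δλ/λ_C = 1 - cos θ

For θ = 34°:
Δλ/λ_C = 1 - cos(34°)
Δλ/λ_C = 1 - 0.8290
Δλ/λ_C = 0.1710

This means the shift is 0.1710 × λ_C = 0.4148 pm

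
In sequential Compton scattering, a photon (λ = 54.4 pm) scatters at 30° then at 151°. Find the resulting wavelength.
59.2735 pm

Apply Compton shift twice:

First scattering at θ₁ = 30°:
Δλ₁ = λ_C(1 - cos(30°))
Δλ₁ = 2.4263 × 0.1340
Δλ₁ = 0.3251 pm

After first scattering:
λ₁ = 54.4 + 0.3251 = 54.7251 pm

Second scattering at θ₂ = 151°:
Δλ₂ = λ_C(1 - cos(151°))
Δλ₂ = 2.4263 × 1.8746
Δλ₂ = 4.5484 pm

Final wavelength:
λ₂ = 54.7251 + 4.5484 = 59.2735 pm

Total shift: Δλ_total = 0.3251 + 4.5484 = 4.8735 pm

(Intermediate values are shown rounded; full precision is carried through to the final answer.)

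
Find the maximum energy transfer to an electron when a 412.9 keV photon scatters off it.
255.0666 keV

Maximum energy transfer occurs at θ = 180° (backscattering).

Initial photon: E₀ = 412.9 keV → λ₀ = 3.0028 pm

Maximum Compton shift (at 180°):
Δλ_max = 2λ_C = 2 × 2.4263 = 4.8526 pm

Final wavelength:
λ' = 3.0028 + 4.8526 = 7.8554 pm

Minimum photon energy (maximum energy to electron):
E'_min = hc/λ' = 157.8334 keV

Maximum electron kinetic energy:
K_max = E₀ - E'_min = 412.9000 - 157.8334 = 255.0666 keV

(Intermediate values are shown rounded; full precision is carried through to the final answer.)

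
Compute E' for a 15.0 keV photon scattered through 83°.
14.6231 keV

First convert energy to wavelength:
λ = hc/E, with hc ≈ 1239.842 keV·pm (i.e. 1239.842 eV·nm)

For E = 15.0 keV = 15000 eV:
λ = 1239.842 keV·pm / 15.0 keV
λ = 82.6561 pm

Calculate the Compton shift:
Δλ = λ_C(1 - cos(83°)) = 2.4263 × 0.8781
Δλ = 2.1306 pm

Final wavelength:
λ' = 82.6561 + 2.1306 = 84.7867 pm

Final energy:
E' = hc/λ' = 1239.842 / 84.7867 = 14.6231 keV

(Intermediate values are shown rounded; full precision is carried through to the final answer.)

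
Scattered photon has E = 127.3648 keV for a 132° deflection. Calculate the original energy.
218.0999 keV

Convert final energy to wavelength (hc ≈ 1239.842 keV·pm):
λ' = hc/E' = 1239.842 / 127.3648 = 9.7346 pm

Calculate the Compton shift:
Δλ = λ_C(1 - cos(132°))
Δλ = 2.4263 × (1 - cos(132°))
Δλ = 4.0498 pm

Initial wavelength:
λ = λ' - Δλ = 9.7346 - 4.0498 = 5.6847 pm

Initial energy:
E = hc/λ = 1239.842 / 5.6847 = 218.0999 keV

(Intermediate values are shown rounded; full precision is carried through to the final answer.)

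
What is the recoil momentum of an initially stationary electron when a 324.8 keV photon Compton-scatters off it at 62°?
1.6070e-22 kg·m/s

The electron is initially at rest, so by conservation of momentum:
p⃗_e = p⃗₀ − p⃗'  (incident photon momentum minus scattered photon momentum)

Photon momentum magnitudes (p = h/λ = E/c):
λ₀ = hc/E₀ = 3.8172 pm → p₀ = h/λ₀ = 1.7358e-22 kg·m/s
Δλ = λ_C(1 − cos 62°) = 1.2872 pm
λ' = 5.1045 pm → p' = h/λ' = 1.2981e-22 kg·m/s

The scattered photon makes angle θ = 62° with the incident direction, so by the law of cosines:
|p⃗_e|² = p₀² + p'² − 2p₀p'cos θ
|p⃗_e|² = (1.7358e-22)² + (1.2981e-22)² − 2·1.7358e-22·1.2981e-22·cos(62°)
|p⃗_e| = 1.6070e-22 kg·m/s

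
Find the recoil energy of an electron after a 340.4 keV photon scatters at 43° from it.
51.6704 keV

By energy conservation: K_e = E_initial - E_final

First find the scattered photon energy:
Initial wavelength: λ = hc/E = 3.6423 pm
Compton shift: Δλ = λ_C(1 - cos(43°)) = 0.6518 pm
Final wavelength: λ' = 3.6423 + 0.6518 = 4.2941 pm
Final photon energy: E' = hc/λ' = 288.7296 keV

Electron kinetic energy:
K_e = E - E' = 340.4000 - 288.7296 = 51.6704 keV

(Intermediate values are shown rounded; full precision is carried through to the final answer.)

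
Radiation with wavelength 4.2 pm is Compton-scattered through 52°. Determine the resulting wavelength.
5.1325 pm

Using the Compton scattering formula:
λ' = λ + Δλ = λ + λ_C(1 - cos θ)

Given:
- Initial wavelength λ = 4.2 pm
- Scattering angle θ = 52°
- Compton wavelength λ_C ≈ 2.4263 pm

Calculate the shift:
Δλ = 2.4263 × (1 - cos(52°))
Δλ = 2.4263 × 0.3843
Δλ = 0.9325 pm

Final wavelength:
λ' = 4.2 + 0.9325 = 5.1325 pm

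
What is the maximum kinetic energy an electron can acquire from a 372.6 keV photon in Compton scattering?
221.0331 keV

Maximum energy transfer occurs at θ = 180° (backscattering).

Initial photon: E₀ = 372.6 keV → λ₀ = 3.3275 pm

Maximum Compton shift (at 180°):
Δλ_max = 2λ_C = 2 × 2.4263 = 4.8526 pm

Final wavelength:
λ' = 3.3275 + 4.8526 = 8.1802 pm

Minimum photon energy (maximum energy to electron):
E'_min = hc/λ' = 151.5669 keV

Maximum electron kinetic energy:
K_max = E₀ - E'_min = 372.6000 - 151.5669 = 221.0331 keV

(Intermediate values are shown rounded; full precision is carried through to the final answer.)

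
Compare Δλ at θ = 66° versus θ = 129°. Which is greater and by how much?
129° produces the larger shift by a factor of 2.746

Calculate both shifts using Δλ = λ_C(1 - cos θ):

For θ₁ = 66°:
Δλ₁ = 2.4263 × (1 - cos(66°))
Δλ₁ = 2.4263 × 0.5933
Δλ₁ = 1.4394 pm

For θ₂ = 129°:
Δλ₂ = 2.4263 × (1 - cos(129°))
Δλ₂ = 2.4263 × 1.6293
Δλ₂ = 3.9532 pm

The 129° angle produces the larger shift.
Ratio: 3.9532/1.4394 = 2.746

(Intermediate values are shown rounded; full precision is carried through to the final answer.)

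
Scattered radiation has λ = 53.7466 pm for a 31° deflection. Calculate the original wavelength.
53.4000 pm

From λ' = λ + Δλ, we have λ = λ' - Δλ

First calculate the Compton shift:
Δλ = λ_C(1 - cos θ)
Δλ = 2.4263 × (1 - cos(31°))
Δλ = 2.4263 × 0.1428
Δλ = 0.3466 pm

Initial wavelength:
λ = λ' - Δλ
λ = 53.7466 - 0.3466
λ = 53.4000 pm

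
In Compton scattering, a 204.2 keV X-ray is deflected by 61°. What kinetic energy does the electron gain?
34.8624 keV

By energy conservation: K_e = E_initial - E_final

First find the scattered photon energy:
Initial wavelength: λ = hc/E = 6.0717 pm
Compton shift: Δλ = λ_C(1 - cos(61°)) = 1.2500 pm
Final wavelength: λ' = 6.0717 + 1.2500 = 7.3217 pm
Final photon energy: E' = hc/λ' = 169.3376 keV

Electron kinetic energy:
K_e = E - E' = 204.2000 - 169.3376 = 34.8624 keV

(Intermediate values are shown rounded; full precision is carried through to the final answer.)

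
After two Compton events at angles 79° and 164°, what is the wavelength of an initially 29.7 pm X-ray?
36.4220 pm

Apply Compton shift twice:

First scattering at θ₁ = 79°:
Δλ₁ = λ_C(1 - cos(79°))
Δλ₁ = 2.4263 × 0.8092
Δλ₁ = 1.9633 pm

After first scattering:
λ₁ = 29.7 + 1.9633 = 31.6633 pm

Second scattering at θ₂ = 164°:
Δλ₂ = λ_C(1 - cos(164°))
Δλ₂ = 2.4263 × 1.9613
Δλ₂ = 4.7586 pm

Final wavelength:
λ₂ = 31.6633 + 4.7586 = 36.4220 pm

Total shift: Δλ_total = 1.9633 + 4.7586 = 6.7220 pm

(Intermediate values are shown rounded; full precision is carried through to the final answer.)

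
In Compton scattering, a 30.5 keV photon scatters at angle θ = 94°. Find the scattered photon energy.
28.6694 keV

First convert energy to wavelength:
λ = hc/E, with hc ≈ 1239.842 keV·pm (i.e. 1239.842 eV·nm)

For E = 30.5 keV = 30500 eV:
λ = 1239.842 keV·pm / 30.5 keV
λ = 40.6506 pm

Calculate the Compton shift:
Δλ = λ_C(1 - cos(94°)) = 2.4263 × 1.0698
Δλ = 2.5956 pm

Final wavelength:
λ' = 40.6506 + 2.5956 = 43.2461 pm

Final energy:
E' = hc/λ' = 1239.842 / 43.2461 = 28.6694 keV

(Intermediate values are shown rounded; full precision is carried through to the final answer.)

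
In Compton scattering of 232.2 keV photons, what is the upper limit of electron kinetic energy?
110.5534 keV

Maximum energy transfer occurs at θ = 180° (backscattering).

Initial photon: E₀ = 232.2 keV → λ₀ = 5.3395 pm

Maximum Compton shift (at 180°):
Δλ_max = 2λ_C = 2 × 2.4263 = 4.8526 pm

Final wavelength:
λ' = 5.3395 + 4.8526 = 10.1922 pm

Minimum photon energy (maximum energy to electron):
E'_min = hc/λ' = 121.6466 keV

Maximum electron kinetic energy:
K_max = E₀ - E'_min = 232.2000 - 121.6466 = 110.5534 keV

(Intermediate values are shown rounded; full precision is carried through to the final answer.)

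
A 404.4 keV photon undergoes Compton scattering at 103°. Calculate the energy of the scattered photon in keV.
205.3401 keV

First convert energy to wavelength:
λ = hc/E, with hc ≈ 1239.842 keV·pm (i.e. 1239.842 eV·nm)

For E = 404.4 keV = 404400 eV:
λ = 1239.842 keV·pm / 404.4 keV
λ = 3.0659 pm

Calculate the Compton shift:
Δλ = λ_C(1 - cos(103°)) = 2.4263 × 1.2250
Δλ = 2.9721 pm

Final wavelength:
λ' = 3.0659 + 2.9721 = 6.0380 pm

Final energy:
E' = hc/λ' = 1239.842 / 6.0380 = 205.3401 keV

(Intermediate values are shown rounded; full precision is carried through to the final answer.)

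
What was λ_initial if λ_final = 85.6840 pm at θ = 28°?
85.4000 pm

From λ' = λ + Δλ, we have λ = λ' - Δλ

First calculate the Compton shift:
Δλ = λ_C(1 - cos θ)
Δλ = 2.4263 × (1 - cos(28°))
Δλ = 2.4263 × 0.1171
Δλ = 0.2840 pm

Initial wavelength:
λ = λ' - Δλ
λ = 85.6840 - 0.2840
λ = 85.4000 pm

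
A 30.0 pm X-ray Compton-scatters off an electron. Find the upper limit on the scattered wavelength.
34.8526 pm (at θ = 180°)

The Compton shift is Δλ = λ_C(1 − cos θ).

Since cos θ ranges from −1 to 1, the factor (1 − cos θ) ranges from 0 to 2; the maximum shift occurs at θ = 180° (backscattering):
Δλ_max = 2λ_C = 2 × 2.4263 pm = 4.8526 pm

Maximum scattered wavelength:
λ'_max = λ₀ + Δλ_max = 30.0 + 4.8526 = 34.8526 pm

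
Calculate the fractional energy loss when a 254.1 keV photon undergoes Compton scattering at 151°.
0.4824 (or 48.24%)

Calculate initial and final photon energies:

Initial: E₀ = 254.1 keV → λ₀ = 4.8793 pm
Compton shift: Δλ = 4.5484 pm
Final wavelength: λ' = 9.4278 pm
Final energy: E' = 131.5098 keV

Fractional energy loss:
(E₀ - E')/E₀ = (254.1000 - 131.5098)/254.1000
= 122.5902/254.1000
= 0.4824
= 48.24%

(Intermediate values are shown rounded; full precision is carried through to the final answer.)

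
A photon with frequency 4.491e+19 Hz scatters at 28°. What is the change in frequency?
1.833e+18 Hz (decrease)

Convert frequency to wavelength (c = 299792458 m/s):
λ₀ = c/f₀ = 299792458/4.491e+19 = 6.6754054e-12 m = 6.6754 pm

Calculate Compton shift:
Δλ = λ_C(1 - cos(28°)) = 0.2840 pm

Final wavelength:
λ' = λ₀ + Δλ = 6.6754 + 0.2840 = 6.9594 pm

Final frequency:
f' = c/λ' = 299792458/6.9594109e-12 = 4.3077275e+19 Hz

Frequency shift (decrease):
Δf = f₀ - f' = 4.491e+19 - 4.3077275e+19 = 1.833e+18 Hz

(Intermediate values are shown rounded; full precision is carried through to the final answer.)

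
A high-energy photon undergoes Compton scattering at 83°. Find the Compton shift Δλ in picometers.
2.1306 pm

Using the Compton scattering formula:
Δλ = λ_C(1 - cos θ)

where λ_C = h/(m_e·c) ≈ 2.4263 pm is the Compton wavelength of an electron.

For θ = 83°:
cos(83°) = 0.1219
1 - cos(83°) = 0.8781

Δλ = 2.4263 × 0.8781
Δλ = 2.1306 pm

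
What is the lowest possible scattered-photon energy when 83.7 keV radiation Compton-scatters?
63.0464 keV (at θ = 180°)

The scattered photon has minimum energy when its wavelength is maximum, i.e., when the Compton shift Δλ = λ_C(1 − cos θ) is maximum. This occurs at θ = 180° (backscattering), giving Δλ_max = 2λ_C = 4.8526 pm.

Initial wavelength: λ₀ = hc/E₀ = 14.8129 pm
Maximum final wavelength: λ'_max = λ₀ + 2λ_C = 14.8129 + 4.8526 = 19.6655 pm
Minimum final energy: E'_min = hc/λ'_max = 63.0464 keV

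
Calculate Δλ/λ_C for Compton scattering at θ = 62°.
0.5305 λ_C

The Compton shift formula is:
Δλ = λ_C(1 - cos θ)

Dividing both sides by λ_C:
Δλ/λ_C = 1 - cos θ

For θ = 62°:
Δλ/λ_C = 1 - cos(62°)
Δλ/λ_C = 1 - 0.4695
Δλ/λ_C = 0.5305

This means the shift is 0.5305 × λ_C = 1.2872 pm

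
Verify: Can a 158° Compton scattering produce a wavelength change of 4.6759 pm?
Yes, consistent

Calculate the expected shift for θ = 158°:

Δλ_expected = λ_C(1 - cos(158°))
Δλ_expected = 2.4263 × (1 - cos(158°))
Δλ_expected = 2.4263 × 1.9272
Δλ_expected = 4.6759 pm

Given shift: 4.6759 pm
Expected shift: 4.6759 pm
Difference: 0.0000 pm

The values match. This is consistent with Compton scattering at the stated angle.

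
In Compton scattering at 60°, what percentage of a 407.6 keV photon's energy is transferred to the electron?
0.2851 (or 28.51%)

Calculate initial and final photon energies:

Initial: E₀ = 407.6 keV → λ₀ = 3.0418 pm
Compton shift: Δλ = 1.2132 pm
Final wavelength: λ' = 4.2550 pm
Final energy: E' = 291.3871 keV

Fractional energy loss:
(E₀ - E')/E₀ = (407.6000 - 291.3871)/407.6000
= 116.2129/407.6000
= 0.2851
= 28.51%

(Intermediate values are shown rounded; full precision is carried through to the final answer.)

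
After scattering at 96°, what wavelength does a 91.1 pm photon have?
93.7799 pm

Using the Compton scattering formula:
λ' = λ + Δλ = λ + λ_C(1 - cos θ)

Given:
- Initial wavelength λ = 91.1 pm
- Scattering angle θ = 96°
- Compton wavelength λ_C ≈ 2.4263 pm

Calculate the shift:
Δλ = 2.4263 × (1 - cos(96°))
Δλ = 2.4263 × 1.1045
Δλ = 2.6799 pm

Final wavelength:
λ' = 91.1 + 2.6799 = 93.7799 pm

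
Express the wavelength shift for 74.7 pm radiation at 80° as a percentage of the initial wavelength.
2.6841%

Calculate the Compton shift:
Δλ = λ_C(1 - cos(80°))
Δλ = 2.4263 × (1 - cos(80°))
Δλ = 2.4263 × 0.8264
Δλ = 2.0050 pm

Percentage change:
(Δλ/λ₀) × 100 = (2.0050/74.7) × 100
= 2.6841%

(Intermediate values are shown rounded; full precision is carried through to the final answer.)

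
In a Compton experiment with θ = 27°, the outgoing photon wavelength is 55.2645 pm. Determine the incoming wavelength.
55.0000 pm

From λ' = λ + Δλ, we have λ = λ' - Δλ

First calculate the Compton shift:
Δλ = λ_C(1 - cos θ)
Δλ = 2.4263 × (1 - cos(27°))
Δλ = 2.4263 × 0.1090
Δλ = 0.2645 pm

Initial wavelength:
λ = λ' - Δλ
λ = 55.2645 - 0.2645
λ = 55.0000 pm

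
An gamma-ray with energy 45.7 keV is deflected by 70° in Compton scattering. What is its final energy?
43.1602 keV

First convert energy to wavelength:
λ = hc/E, with hc ≈ 1239.842 keV·pm (i.e. 1239.842 eV·nm)

For E = 45.7 keV = 45700 eV:
λ = 1239.842 keV·pm / 45.7 keV
λ = 27.1300 pm

Calculate the Compton shift:
Δλ = λ_C(1 - cos(70°)) = 2.4263 × 0.6580
Δλ = 1.5965 pm

Final wavelength:
λ' = 27.1300 + 1.5965 = 28.7265 pm

Final energy:
E' = hc/λ' = 1239.842 / 28.7265 = 43.1602 keV

(Intermediate values are shown rounded; full precision is carried through to the final answer.)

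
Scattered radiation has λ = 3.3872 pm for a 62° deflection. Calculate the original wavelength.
2.1000 pm

From λ' = λ + Δλ, we have λ = λ' - Δλ

First calculate the Compton shift:
Δλ = λ_C(1 - cos θ)
Δλ = 2.4263 × (1 - cos(62°))
Δλ = 2.4263 × 0.5305
Δλ = 1.2872 pm

Initial wavelength:
λ = λ' - Δλ
λ = 3.3872 - 1.2872
λ = 2.1000 pm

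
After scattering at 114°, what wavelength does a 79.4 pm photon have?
82.8132 pm

Using the Compton scattering formula:
λ' = λ + Δλ = λ + λ_C(1 - cos θ)

Given:
- Initial wavelength λ = 79.4 pm
- Scattering angle θ = 114°
- Compton wavelength λ_C ≈ 2.4263 pm

Calculate the shift:
Δλ = 2.4263 × (1 - cos(114°))
Δλ = 2.4263 × 1.4067
Δλ = 3.4132 pm

Final wavelength:
λ' = 79.4 + 3.4132 = 82.8132 pm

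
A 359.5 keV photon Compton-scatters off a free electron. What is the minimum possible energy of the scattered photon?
149.3531 keV (at θ = 180°)

The scattered photon has minimum energy when its wavelength is maximum, i.e., when the Compton shift Δλ = λ_C(1 − cos θ) is maximum. This occurs at θ = 180° (backscattering), giving Δλ_max = 2λ_C = 4.8526 pm.

Initial wavelength: λ₀ = hc/E₀ = 3.4488 pm
Maximum final wavelength: λ'_max = λ₀ + 2λ_C = 3.4488 + 4.8526 = 8.3014 pm
Minimum final energy: E'_min = hc/λ'_max = 149.3531 keV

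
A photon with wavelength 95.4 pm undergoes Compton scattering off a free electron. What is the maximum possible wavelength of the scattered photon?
100.2526 pm (at θ = 180°)

The Compton shift is Δλ = λ_C(1 − cos θ).

Since cos θ ranges from −1 to 1, the factor (1 − cos θ) ranges from 0 to 2; the maximum shift occurs at θ = 180° (backscattering):
Δλ_max = 2λ_C = 2 × 2.4263 pm = 4.8526 pm

Maximum scattered wavelength:
λ'_max = λ₀ + Δλ_max = 95.4 + 4.8526 = 100.2526 pm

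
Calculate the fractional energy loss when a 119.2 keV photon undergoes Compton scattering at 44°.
0.0614 (or 6.14%)

Calculate initial and final photon energies:

Initial: E₀ = 119.2 keV → λ₀ = 10.4014 pm
Compton shift: Δλ = 0.6810 pm
Final wavelength: λ' = 11.0823 pm
Final energy: E' = 111.8756 keV

Fractional energy loss:
(E₀ - E')/E₀ = (119.2000 - 111.8756)/119.2000
= 7.3244/119.2000
= 0.0614
= 6.14%

(Intermediate values are shown rounded; full precision is carried through to the final answer.)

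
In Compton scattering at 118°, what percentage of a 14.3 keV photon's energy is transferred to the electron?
0.0395 (or 3.95%)

Calculate initial and final photon energies:

Initial: E₀ = 14.3 keV → λ₀ = 86.7022 pm
Compton shift: Δλ = 3.5654 pm
Final wavelength: λ' = 90.2676 pm
Final energy: E' = 13.7352 keV

Fractional energy loss:
(E₀ - E')/E₀ = (14.3000 - 13.7352)/14.3000
= 0.5648/14.3000
= 0.0395
= 3.95%

(Intermediate values are shown rounded; full precision is carried through to the final answer.)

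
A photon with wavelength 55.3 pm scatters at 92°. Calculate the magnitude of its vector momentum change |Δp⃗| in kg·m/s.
1.6868e-23 kg·m/s

Photon momentum magnitude is p = h/λ.

Initial momentum:
p₀ = h/λ = 6.6261e-34/5.5300e-11 = 1.1982e-23 kg·m/s

After scattering:
λ' = λ + Δλ = 55.3 + 2.5110 = 57.8110 pm
p' = h/λ' = 6.6261e-34/5.7811e-11 = 1.1462e-23 kg·m/s

Momentum is a vector; the scattered photon's direction makes angle θ = 92° with the incident direction. The magnitude of the vector change Δp⃗ = p⃗₀ − p⃗' is found from the law of cosines:
|Δp⃗|² = p₀² + p'² − 2p₀p'cos θ
|Δp⃗|² = (1.1982e-23)² + (1.1462e-23)² − 2·1.1982e-23·1.1462e-23·cos(92°)
|Δp⃗| = 1.6868e-23 kg·m/s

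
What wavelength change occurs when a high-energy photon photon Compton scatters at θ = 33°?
0.3914 pm

Using the Compton scattering formula:
Δλ = λ_C(1 - cos θ)

where λ_C = h/(m_e·c) ≈ 2.4263 pm is the Compton wavelength of an electron.

For θ = 33°:
cos(33°) = 0.8387
1 - cos(33°) = 0.1613

Δλ = 2.4263 × 0.1613
Δλ = 0.3914 pm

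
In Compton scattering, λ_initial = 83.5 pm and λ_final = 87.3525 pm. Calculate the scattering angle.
126.00°

First find the wavelength shift:
Δλ = λ' - λ = 87.3525 - 83.5 = 3.8525 pm

Using Δλ = λ_C(1 - cos θ), with λ_C = h/(m_e·c) ≈ 2.42631024 pm:
cos θ = 1 - Δλ/λ_C
cos θ = 1 - 3.8525/2.42631024
cos θ = -0.587802

θ = arccos(-0.587802)
θ = 126.00°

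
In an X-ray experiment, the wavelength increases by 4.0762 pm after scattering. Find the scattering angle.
132.84°

From the Compton formula Δλ = λ_C(1 - cos θ), we can solve for θ:

cos θ = 1 - Δλ/λ_C

Given:
- Δλ = 4.0762 pm
- λ_C = h/(m_e·c) ≈ 2.42631024 pm

cos θ = 1 - 4.0762/2.42631024
cos θ = 1 - 1.680000
cos θ = -0.680000

θ = arccos(-0.680000)
θ = 132.84°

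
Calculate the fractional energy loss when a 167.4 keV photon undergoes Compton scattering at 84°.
0.2268 (or 22.68%)

Calculate initial and final photon energies:

Initial: E₀ = 167.4 keV → λ₀ = 7.4065 pm
Compton shift: Δλ = 2.1727 pm
Final wavelength: λ' = 9.5792 pm
Final energy: E' = 129.4312 keV

Fractional energy loss:
(E₀ - E')/E₀ = (167.4000 - 129.4312)/167.4000
= 37.9688/167.4000
= 0.2268
= 22.68%

(Intermediate values are shown rounded; full precision is carried through to the final answer.)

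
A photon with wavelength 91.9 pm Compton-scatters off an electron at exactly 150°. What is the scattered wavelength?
96.4276 pm

Using the Compton formula: λ' = λ + λ_C(1 − cos θ)

For θ = 150°, cos θ = -√3/2 (exact) ≈ -0.8660, so:
1 − cos 150° = 1 − (-√3/2) ≈ 1.8660

Δλ = λ_C × 1.8660 = 2.4263 × 1.8660 = 4.5276 pm

λ' = 91.9 + 4.5276 = 96.4276 pm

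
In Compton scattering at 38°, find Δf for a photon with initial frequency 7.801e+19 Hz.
9.208e+18 Hz (decrease)

Convert frequency to wavelength (c = 299792458 m/s):
λ₀ = c/f₀ = 299792458/7.801e+19 = 3.8430004e-12 m = 3.8430 pm

Calculate Compton shift:
Δλ = λ_C(1 - cos(38°)) = 0.5144 pm

Final wavelength:
λ' = λ₀ + Δλ = 3.8430 + 0.5144 = 4.3574 pm

Final frequency:
f' = c/λ' = 299792458/4.3573520e-12 = 6.8801523e+19 Hz

Frequency shift (decrease):
Δf = f₀ - f' = 7.801e+19 - 6.8801523e+19 = 9.208e+18 Hz

(Intermediate values are shown rounded; full precision is carried through to the final answer.)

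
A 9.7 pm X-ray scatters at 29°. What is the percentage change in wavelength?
3.1362%

Calculate the Compton shift:
Δλ = λ_C(1 - cos(29°))
Δλ = 2.4263 × (1 - cos(29°))
Δλ = 2.4263 × 0.1254
Δλ = 0.3042 pm

Percentage change:
(Δλ/λ₀) × 100 = (0.3042/9.7) × 100
= 3.1362%

(Intermediate values are shown rounded; full precision is carried through to the final answer.)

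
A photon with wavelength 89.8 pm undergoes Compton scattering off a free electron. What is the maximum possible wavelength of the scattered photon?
94.6526 pm (at θ = 180°)

The Compton shift is Δλ = λ_C(1 − cos θ).

Since cos θ ranges from −1 to 1, the factor (1 − cos θ) ranges from 0 to 2; the maximum shift occurs at θ = 180° (backscattering):
Δλ_max = 2λ_C = 2 × 2.4263 pm = 4.8526 pm

Maximum scattered wavelength:
λ'_max = λ₀ + Δλ_max = 89.8 + 4.8526 = 94.6526 pm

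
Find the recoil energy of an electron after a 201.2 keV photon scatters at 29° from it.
9.4654 keV

By energy conservation: K_e = E_initial - E_final

First find the scattered photon energy:
Initial wavelength: λ = hc/E = 6.1622 pm
Compton shift: Δλ = λ_C(1 - cos(29°)) = 0.3042 pm
Final wavelength: λ' = 6.1622 + 0.3042 = 6.4664 pm
Final photon energy: E' = hc/λ' = 191.7346 keV

Electron kinetic energy:
K_e = E - E' = 201.2000 - 191.7346 = 9.4654 keV

(Intermediate values are shown rounded; full precision is carried through to the final answer.)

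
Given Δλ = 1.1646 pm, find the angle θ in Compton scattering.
58.67°

From the Compton formula Δλ = λ_C(1 - cos θ), we can solve for θ:

cos θ = 1 - Δλ/λ_C

Given:
- Δλ = 1.1646 pm
- λ_C = h/(m_e·c) ≈ 2.42631024 pm

cos θ = 1 - 1.1646/2.42631024
cos θ = 1 - 0.479988
cos θ = 0.520012

θ = arccos(0.520012)
θ = 58.67°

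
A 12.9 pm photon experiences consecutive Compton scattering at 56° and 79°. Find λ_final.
15.9329 pm

Apply Compton shift twice:

First scattering at θ₁ = 56°:
Δλ₁ = λ_C(1 - cos(56°))
Δλ₁ = 2.4263 × 0.4408
Δλ₁ = 1.0695 pm

After first scattering:
λ₁ = 12.9 + 1.0695 = 13.9695 pm

Second scattering at θ₂ = 79°:
Δλ₂ = λ_C(1 - cos(79°))
Δλ₂ = 2.4263 × 0.8092
Δλ₂ = 1.9633 pm

Final wavelength:
λ₂ = 13.9695 + 1.9633 = 15.9329 pm

Total shift: Δλ_total = 1.0695 + 1.9633 = 3.0329 pm

(Intermediate values are shown rounded; full precision is carried through to the final answer.)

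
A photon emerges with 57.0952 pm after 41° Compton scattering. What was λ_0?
56.5000 pm

From λ' = λ + Δλ, we have λ = λ' - Δλ

First calculate the Compton shift:
Δλ = λ_C(1 - cos θ)
Δλ = 2.4263 × (1 - cos(41°))
Δλ = 2.4263 × 0.2453
Δλ = 0.5952 pm

Initial wavelength:
λ = λ' - Δλ
λ = 57.0952 - 0.5952
λ = 56.5000 pm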